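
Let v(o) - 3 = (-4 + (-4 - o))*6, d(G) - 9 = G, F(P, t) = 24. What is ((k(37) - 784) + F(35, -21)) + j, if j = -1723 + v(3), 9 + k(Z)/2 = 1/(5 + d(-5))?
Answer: -23074/9 ≈ -2563.8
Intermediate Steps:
d(G) = 9 + G
k(Z) = -160/9 (k(Z) = -18 + 2/(5 + (9 - 5)) = -18 + 2/(5 + 4) = -18 + 2/9 = -160/9)
v(o) = -45 - 6*o (v(o) = 3 + (-4 + (-4 - o))*6 = 3 + (-8 - o)*6 = 3 + (-48 - 6*o) = -45 - 6*o)
j = -1786 (j = -1723 + (-45 - 6*3) = -1723 + (-45 - 18) = -1723 - 63 = -1786)
((k(37) - 784) + F(35, -21)) + j = ((-160/9 - 784) + 24) - 1786 = (-7216/9 + 24) - 1786 = -7000/9 - 1786 = -23074/9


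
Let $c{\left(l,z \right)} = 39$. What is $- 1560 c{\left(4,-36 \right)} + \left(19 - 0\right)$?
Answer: $-60821$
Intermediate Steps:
$- 1560 c{\left(4,-36 \right)} + \left(19 - 0\right) = \left(-1560\right) 39 + \left(19 - 0\right) = -60840 + \left(19 + 0\right) = -60840 + 19 = -60821$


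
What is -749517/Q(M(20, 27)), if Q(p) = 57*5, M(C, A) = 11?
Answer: -249839/95 ≈ -2629.9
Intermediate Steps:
Q(p) = 285
-749517/Q(M(20, 27)) = -749517/285 = -749517*1/285 = -249839/95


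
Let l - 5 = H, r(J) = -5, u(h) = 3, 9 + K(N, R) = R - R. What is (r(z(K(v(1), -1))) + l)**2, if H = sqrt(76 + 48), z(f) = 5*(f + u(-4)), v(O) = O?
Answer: 124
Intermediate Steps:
K(N, R) = -9 (K(N, R) = -9 + (R - R) = -9 + 0 = -9)
z(f) = 15 + 5*f (z(f) = 5*(f + 3) = 5*(3 + f) = 15 + 5*f)
H = 2*sqrt(31) (H = sqrt(124) = 2*sqrt(31) ≈ 11.136)
l = 5 + 2*sqrt(31) ≈ 16.136
(r(z(K(v(1), -1))) + l)**2 = (-5 + (5 + 2*sqrt(31)))**2 = (2*sqrt(31))**2 = 124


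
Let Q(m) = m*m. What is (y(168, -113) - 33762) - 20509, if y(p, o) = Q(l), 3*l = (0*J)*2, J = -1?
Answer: -54271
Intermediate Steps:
l = 0 (l = ((0*(-1))*2)/3 = (0*2)/3 = (⅓)*0 = 0)
Q(m) = m²
y(p, o) = 0 (y(p, o) = 0² = 0)
(y(168, -113) - 33762) - 20509 = (0 - 33762) - 20509 = -33762 - 20509 = -54271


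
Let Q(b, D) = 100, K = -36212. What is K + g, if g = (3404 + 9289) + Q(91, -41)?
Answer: -23419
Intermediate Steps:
g = 12793 (g = (3404 + 9289) + 100 = 12693 + 100 = 12793)
K + g = -36212 + 12793 = -23419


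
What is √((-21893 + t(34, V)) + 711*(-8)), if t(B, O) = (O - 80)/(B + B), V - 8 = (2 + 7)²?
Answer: I*√31883483/34 ≈ 166.07*I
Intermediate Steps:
V = 89 (V = 8 + (2 + 7)² = 8 + 9² = 8 + 81 = 89)
t(B, O) = (-80 + O)/(2*B) (t(B, O) = (-80 + O)/((2*B)) = (-80 + O)*(1/(2*B)) = (-80 + O)/(2*B))
√((-21893 + t(34, V)) + 711*(-8)) = √((-21893 + (½)*(-80 + 89)/34) + 711*(-8)) = √((-21893 + (½)*(1/34)*9) - 5688) = √((-21893 + 9/68) - 5688) = √(-1488715/68 - 5688) = √(-1875499/68) = I*√31883483/34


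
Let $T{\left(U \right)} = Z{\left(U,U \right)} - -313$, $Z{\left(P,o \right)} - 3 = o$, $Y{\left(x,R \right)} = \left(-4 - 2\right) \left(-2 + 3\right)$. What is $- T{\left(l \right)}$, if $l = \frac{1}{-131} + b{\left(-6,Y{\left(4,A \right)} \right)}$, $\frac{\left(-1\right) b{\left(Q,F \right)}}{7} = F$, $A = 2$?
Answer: $- \frac{46897}{131} \approx -357.99$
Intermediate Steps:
$Y{\left(x,R \right)} = -6$ ($Y{\left(x,R \right)} = \left(-6\right) 1 = -6$)
$Z{\left(P,o \right)} = 3 + o$
$b{\left(Q,F \right)} = - 7 F$
$l = \frac{5501}{131}$ ($l = \frac{1}{-131} - -42 = - \frac{1}{131} + 42 = \frac{5501}{131} \approx 41.992$)
$T{\left(U \right)} = 316 + U$ ($T{\left(U \right)} = \left(3 + U\right) - -313 = \left(3 + U\right) + 313 = 316 + U$)
$- T{\left(l \right)} = - (316 + \frac{5501}{131}) = \left(-1\right) \frac{46897}{131} = - \frac{46897}{131}$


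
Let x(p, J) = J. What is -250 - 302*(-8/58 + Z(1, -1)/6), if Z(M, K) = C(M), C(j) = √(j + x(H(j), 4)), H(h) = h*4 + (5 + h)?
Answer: -6042/29 - 151*√5/3 ≈ -320.89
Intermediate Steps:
H(h) = 5 + 5*h (H(h) = 4*h + (5 + h) = 5 + 5*h)
C(j) = √(4 + j) (C(j) = √(j + 4) = √(4 + j))
Z(M, K) = √(4 + M)
-250 - 302*(-8/58 + Z(1, -1)/6) = -250 - 302*(-8/58 + √(4 + 1)/6) = -250 - 302*(-8*1/58 + √5*(⅙)) = -250 - 302*(-4/29 + √5/6) = -250 + (1208/29 - 151*√5/3) = -6042/29 - 151*√5/3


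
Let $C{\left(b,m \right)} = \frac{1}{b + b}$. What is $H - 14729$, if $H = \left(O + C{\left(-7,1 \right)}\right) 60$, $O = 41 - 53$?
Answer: $- \frac{108173}{7} \approx -15453.0$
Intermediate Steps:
$C{\left(b,m \right)} = \frac{1}{2 b}$
$O = -12$ ($O = 41 - 53 = -12$)
$H = - \frac{5070}{7}$ ($H = \left(-12 + \frac{1}{2 \left(-7\right)}\right) 60 = \left(-12 + \frac{1}{2} \left(- \frac{1}{7}\right)\right) 60 = \left(-12 - \frac{1}{14}\right) 60 = \left(- \frac{169}{14}\right) 60 = - \frac{5070}{7} \approx -724.29$)
$H - 14729 = - \frac{5070}{7} - 14729 = - \frac{108173}{7}$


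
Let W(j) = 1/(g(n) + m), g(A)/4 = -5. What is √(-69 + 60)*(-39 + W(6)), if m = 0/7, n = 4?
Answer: -2343*I/20 ≈ -117.15*I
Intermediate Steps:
g(A) = -20 (g(A) = 4*(-5) = -20)
m = 0 (m = 0*(⅐) = 0)
W(j) = -1/20 (W(j) = 1/(-20 + 0) = 1/(-20) = -1/20)
√(-69 + 60)*(-39 + W(6)) = √(-69 + 60)*(-39 - 1/20) = √(-9)*(-781/20) = (3*I)*(-781/20) = -2343*I/20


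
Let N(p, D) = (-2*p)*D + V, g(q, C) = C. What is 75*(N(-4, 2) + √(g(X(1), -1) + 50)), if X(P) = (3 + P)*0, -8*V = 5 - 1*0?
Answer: 13425/8 ≈ 1678.1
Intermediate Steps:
V = -5/8 (V = -(5 - 1*0)/8 = -(5 + 0)/8 = -⅛*5 = -5/8 ≈ -0.62500)
X(P) = 0
N(p, D) = -5/8 - 2*D*p (N(p, D) = (-2*p)*D - 5/8 = -2*D*p - 5/8 = -5/8 - 2*D*p)
75*(N(-4, 2) + √(g(X(1), -1) + 50)) = 75*((-5/8 - 2*2*(-4)) + √(-1 + 50)) = 75*((-5/8 + 16) + √49) = 75*(123/8 + 7) = 75*(179/8) = 13425/8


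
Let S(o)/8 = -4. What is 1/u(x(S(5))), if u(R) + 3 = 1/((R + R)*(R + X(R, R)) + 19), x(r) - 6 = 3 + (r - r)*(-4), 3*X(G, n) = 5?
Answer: -211/632 ≈ -0.33386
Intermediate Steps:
X(G, n) = 5/3 (X(G, n) = (⅓)*5 = 5/3)
S(o) = -32 (S(o) = 8*(-4) = -32)
x(r) = 9 (x(r) = 6 + (3 + (r - r)*(-4)) = 6 + (3 + 0*(-4)) = 6 + (3 + 0) = 6 + 3 = 9)
u(R) = -3 + 1/(19 + 2*R*(5/3 + R)) (u(R) = -3 + 1/((R + R)*(R + 5/3) + 19) = -3 + 1/((2*R)*(5/3 + R) + 19) = -3 + 1/(2*R*(5/3 + R) + 19) = -3 + 1/(19 + 2*R*(5/3 + R)))
1/u(x(S(5))) = 1/(6*(-28 - 5*9 - 3*9²)/(57 + 6*9² + 10*9)) = 1/(6*(-28 - 45 - 3*81)/(57 + 6*81 + 90)) = 1/(6*(-28 - 45 - 243)/(57 + 486 + 90)) = 1/(6*(-316)/633) = 1/(6*(1/633)*(-316)) = 1/(-632/211) = -211/632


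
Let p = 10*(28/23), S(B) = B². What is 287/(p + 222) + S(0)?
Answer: 6601/5386 ≈ 1.2256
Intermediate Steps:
p = 280/23 (p = 10*(28*(1/23)) = 10*(28/23) = 280/23 ≈ 12.174)
287/(p + 222) + S(0) = 287/(280/23 + 222) + 0² = 287/(5386/23) + 0 = 287*(23/5386) + 0 = 6601/5386 + 0 = 6601/5386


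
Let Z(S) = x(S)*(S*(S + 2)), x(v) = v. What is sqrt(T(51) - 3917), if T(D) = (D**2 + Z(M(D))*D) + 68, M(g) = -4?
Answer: 24*I*sqrt(5) ≈ 53.666*I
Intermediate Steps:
Z(S) = S**2*(2 + S) (Z(S) = S*(S*(S + 2)) = S*(S*(2 + S)) = S**2*(2 + S))
T(D) = 68 + D**2 - 32*D (T(D) = (D**2 + ((-4)**2*(2 - 4))*D) + 68 = (D**2 + (16*(-2))*D) + 68 = (D**2 - 32*D) + 68 = 68 + D**2 - 32*D)
sqrt(T(51) - 3917) = sqrt((68 + 51**2 - 32*51) - 3917) = sqrt((68 + 2601 - 1632) - 3917) = sqrt(1037 - 3917) = sqrt(-2880) = 24*I*sqrt(5)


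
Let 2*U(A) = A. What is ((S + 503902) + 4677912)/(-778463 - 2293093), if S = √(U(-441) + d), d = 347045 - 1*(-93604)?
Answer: -2590907/1535778 - √195746/2047704 ≈ -1.6872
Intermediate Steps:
U(A) = A/2
d = 440649 (d = 347045 + 93604 = 440649)
S = 3*√195746/2 (S = √((½)*(-441) + 440649) = √(-441/2 + 440649) = √(880857/2) = 3*√195746/2 ≈ 663.65)
((S + 503902) + 4677912)/(-778463 - 2293093) = ((3*√195746/2 + 503902) + 4677912)/(-778463 - 2293093) = ((503902 + 3*√195746/2) + 4677912)/(-3071556) = (5181814 + 3*√195746/2)*(-1/3071556) = -2590907/1535778 - √195746/2047704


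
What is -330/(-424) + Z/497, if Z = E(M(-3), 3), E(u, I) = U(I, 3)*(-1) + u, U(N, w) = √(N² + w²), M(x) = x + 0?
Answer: 81369/105364 - 3*√2/497 ≈ 0.76373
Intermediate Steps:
M(x) = x
E(u, I) = u - √(9 + I²) (E(u, I) = √(I² + 3²)*(-1) + u = √(I² + 9)*(-1) + u = √(9 + I²)*(-1) + u = -√(9 + I²) + u = u - √(9 + I²))
Z = -3 - 3*√2 (Z = -3 - √(9 + 3²) = -3 - √(9 + 9) = -3 - √18 = -3 - 3*√2 ≈ -7.2426)
-330/(-424) + Z/497 = -330/(-424) + (-3 - 3*√2)/497 = -330*(-1/424) + (-3 - 3*√2)*(1/497) = 165/212 + (-3/497 - 3*√2/497) = 81369/105364 - 3*√2/497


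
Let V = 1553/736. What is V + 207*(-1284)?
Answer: -195618415/736 ≈ -2.6579e+5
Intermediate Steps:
V = 1553/736 (V = 1553*(1/736) = 1553/736 ≈ 2.1101)
V + 207*(-1284) = 1553/736 + 207*(-1284) = 1553/736 - 265788 = -195618415/736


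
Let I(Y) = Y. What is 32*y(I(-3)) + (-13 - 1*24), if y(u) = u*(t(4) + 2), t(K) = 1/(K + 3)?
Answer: -1699/7 ≈ -242.71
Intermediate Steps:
t(K) = 1/(3 + K)
y(u) = 15*u/7 (y(u) = u*(1/(3 + 4) + 2) = u*(1/7 + 2) = u*(⅐ + 2) = u*(15/7) = 15*u/7)
32*y(I(-3)) + (-13 - 1*24) = 32*((15/7)*(-3)) + (-13 - 1*24) = 32*(-45/7) + (-13 - 24) = -1440/7 - 37 = -1699/7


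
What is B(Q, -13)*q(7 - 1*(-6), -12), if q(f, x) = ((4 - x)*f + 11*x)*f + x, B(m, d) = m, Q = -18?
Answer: -17568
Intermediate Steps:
q(f, x) = x + f*(11*x + f*(4 - x)) (q(f, x) = (f*(4 - x) + 11*x)*f + x = (11*x + f*(4 - x))*f + x = f*(11*x + f*(4 - x)) + x = x + f*(11*x + f*(4 - x)))
B(Q, -13)*q(7 - 1*(-6), -12) = -18*(-12 + 4*(7 - 1*(-6))**2 - 1*(-12)*(7 - 1*(-6))**2 + 11*(7 - 1*(-6))*(-12)) = -18*(-12 + 4*(7 + 6)**2 - 1*(-12)*(7 + 6)**2 + 11*(7 + 6)*(-12)) = -18*(-12 + 4*13**2 - 1*(-12)*13**2 + 11*13*(-12)) = -18*(-12 + 4*169 - 1*(-12)*169 - 1716) = -18*(-12 + 676 + 2028 - 1716) = -18*976 = -17568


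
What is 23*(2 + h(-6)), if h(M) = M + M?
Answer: -230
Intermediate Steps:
h(M) = 2*M
23*(2 + h(-6)) = 23*(2 + 2*(-6)) = 23*(2 - 12) = 23*(-10) = -230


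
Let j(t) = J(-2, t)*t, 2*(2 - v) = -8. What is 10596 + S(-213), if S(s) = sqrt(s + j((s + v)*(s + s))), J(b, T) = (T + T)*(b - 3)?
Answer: 10596 + I*sqrt(77760651453) ≈ 10596.0 + 2.7886e+5*I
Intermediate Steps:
v = 6 (v = 2 - 1/2*(-8) = 2 + 4 = 6)
J(b, T) = 2*T*(-3 + b) (J(b, T) = (2*T)*(-3 + b) = 2*T*(-3 + b))
j(t) = -10*t**2 (j(t) = (2*t*(-3 - 2))*t = (2*t*(-5))*t = (-10*t)*t = -10*t**2)
S(s) = sqrt(s - 40*s**2*(6 + s)**2) (S(s) = sqrt(s - 10*(s + 6)**2*(s + s)**2) = sqrt(s - 10*4*s**2*(6 + s)**2) = sqrt(s - 40*s**2*(6 + s)**2))
10596 + S(-213) = 10596 + sqrt(-213*(1 - 40*(-213)*(6 - 213)**2)) = 10596 + sqrt(-213*(1 - 40*(-213)*(-207)**2)) = 10596 + sqrt(-213*(1 - 40*(-213)*42849)) = 10596 + sqrt(-213*(1 + 365073480)) = 10596 + sqrt(-213*365073481) = 10596 + sqrt(-77760651453) = 10596 + I*sqrt(77760651453)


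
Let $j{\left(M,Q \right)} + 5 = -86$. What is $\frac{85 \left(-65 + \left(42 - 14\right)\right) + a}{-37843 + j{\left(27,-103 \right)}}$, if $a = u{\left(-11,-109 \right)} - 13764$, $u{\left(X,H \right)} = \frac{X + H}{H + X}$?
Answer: $\frac{8454}{18967} \approx 0.44572$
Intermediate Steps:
$u{\left(X,H \right)} = 1$ ($u{\left(X,H \right)} = \frac{H + X}{H + X} = 1$)
$j{\left(M,Q \right)} = -91$ ($j{\left(M,Q \right)} = -5 - 86 = -91$)
$a = -13763$ ($a = 1 - 13764 = -13763$)
$\frac{85 \left(-65 + \left(42 - 14\right)\right) + a}{-37843 + j{\left(27,-103 \right)}} = \frac{85 \left(-65 + \left(42 - 14\right)\right) - 13763}{-37843 - 91} = \frac{85 \left(-65 + 28\right) - 13763}{-37934} = \left(85 \left(-37\right) - 13763\right) \left(- \frac{1}{37934}\right) = \left(-3145 - 13763\right) \left(- \frac{1}{37934}\right) = \left(-16908\right) \left(- \frac{1}{37934}\right) = \frac{8454}{18967}$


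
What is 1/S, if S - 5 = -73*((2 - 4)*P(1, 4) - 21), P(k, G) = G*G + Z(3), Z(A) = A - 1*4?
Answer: 1/3728 ≈ 0.00026824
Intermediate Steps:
Z(A) = -4 + A (Z(A) = A - 4 = -4 + A)
P(k, G) = -1 + G² (P(k, G) = G*G + (-4 + 3) = G² - 1 = -1 + G²)
S = 3728 (S = 5 - 73*((2 - 4)*(-1 + 4²) - 21) = 5 - 73*(-2*(-1 + 16) - 21) = 5 - 73*(-2*15 - 21) = 5 - 73*(-30 - 21) = 5 - 73*(-51) = 5 + 3723 = 3728)
1/S = 1/3728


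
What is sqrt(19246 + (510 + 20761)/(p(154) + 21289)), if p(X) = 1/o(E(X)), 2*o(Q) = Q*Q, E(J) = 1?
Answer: sqrt(8724793263387)/21291 ≈ 138.73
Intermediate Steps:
o(Q) = Q**2/2 (o(Q) = (Q*Q)/2 = Q**2/2)
p(X) = 2 (p(X) = 1/((1/2)*1**2) = 1/((1/2)*1) = 1/(1/2) = 2)
sqrt(19246 + (510 + 20761)/(p(154) + 21289)) = sqrt(19246 + (510 + 20761)/(2 + 21289)) = sqrt(19246 + 21271/21291) = sqrt(409787857/21291) = sqrt(8724793263387)/21291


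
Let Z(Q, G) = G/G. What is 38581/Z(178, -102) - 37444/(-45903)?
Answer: 161001917/4173 ≈ 38582.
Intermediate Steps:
Z(Q, G) = 1
38581/Z(178, -102) - 37444/(-45903) = 38581/1 - 37444/(-45903) = 38581*1 - 37444*(-1/45903) = 38581 + 3404/4173 = 161001917/4173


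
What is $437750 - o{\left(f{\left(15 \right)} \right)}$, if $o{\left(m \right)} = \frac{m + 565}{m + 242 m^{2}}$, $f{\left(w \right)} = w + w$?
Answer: $\frac{19071016381}{43566} \approx 4.3775 \cdot 10^{5}$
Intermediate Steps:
$f{\left(w \right)} = 2 w$
$o{\left(m \right)} = \frac{565 + m}{m + 242 m^{2}}$
$437750 - o{\left(f{\left(15 \right)} \right)} = 437750 - \frac{565 + 2 \cdot 15}{2 \cdot 15 \left(1 + 242 \cdot 2 \cdot 15\right)} = 437750 - \frac{565 + 30}{30 \left(1 + 242 \cdot 30\right)} = 437750 - \frac{1}{30} \frac{1}{1 + 7260} \cdot 595 = 437750 - \frac{1}{30} \cdot \frac{1}{7261} \cdot 595 = 437750 - \frac{119}{43566} = \frac{19071016381}{43566}$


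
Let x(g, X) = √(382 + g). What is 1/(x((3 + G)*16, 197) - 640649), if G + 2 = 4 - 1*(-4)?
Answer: -640649/410431140675 - √526/410431140675 ≈ -1.5610e-6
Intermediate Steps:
G = 6 (G = -2 + (4 - 1*(-4)) = -2 + (4 + 4) = -2 + 8 = 6)
1/(x((3 + G)*16, 197) - 640649) = 1/(√(382 + (3 + 6)*16) - 640649) = 1/(√(382 + 9*16) - 640649) = 1/(√(382 + 144) - 640649) = 1/(√526 - 640649) = 1/(-640649 + √526)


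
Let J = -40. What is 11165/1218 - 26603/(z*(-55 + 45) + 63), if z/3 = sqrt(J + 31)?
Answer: -347857/2682 - 266030*I/1341 ≈ -129.7 - 198.38*I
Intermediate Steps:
z = 9*I (z = 3*sqrt(-40 + 31) = 3*sqrt(-9) = 3*(3*I) = 9*I ≈ 9.0*I)
11165/1218 - 26603/(z*(-55 + 45) + 63) = 11165/1218 - 26603/((9*I)*(-55 + 45) + 63) = 11165*(1/1218) - 26603/((9*I)*(-10) + 63) = 55/6 - 26603/(-90*I + 63) = 55/6 - 26603*(63 + 90*I)/12069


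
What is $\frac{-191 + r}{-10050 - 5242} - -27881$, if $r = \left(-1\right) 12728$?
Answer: $\frac{426369171}{15292} \approx 27882.0$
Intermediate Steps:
$r = -12728$
$\frac{-191 + r}{-10050 - 5242} - -27881 = \frac{-191 - 12728}{-10050 - 5242} - -27881 = - \frac{12919}{-15292} + 27881 = \left(-12919\right) \left(- \frac{1}{15292}\right) + 27881 = \frac{12919}{15292} + 27881 = \frac{426369171}{15292}$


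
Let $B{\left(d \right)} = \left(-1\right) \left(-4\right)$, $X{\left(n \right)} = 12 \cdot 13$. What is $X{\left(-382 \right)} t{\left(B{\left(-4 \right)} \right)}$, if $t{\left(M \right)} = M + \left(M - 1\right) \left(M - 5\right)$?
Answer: $156$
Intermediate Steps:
$X{\left(n \right)} = 156$
$B{\left(d \right)} = 4$
$t{\left(M \right)} = M + \left(-1 + M\right) \left(-5 + M\right)$
$X{\left(-382 \right)} t{\left(B{\left(-4 \right)} \right)} = 156 \left(5 + 4^{2} - 20\right) = 156 \left(5 + 16 - 20\right) = 156 \cdot 1 = 156$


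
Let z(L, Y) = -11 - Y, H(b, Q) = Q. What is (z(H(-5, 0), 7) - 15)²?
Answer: 1089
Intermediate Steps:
(z(H(-5, 0), 7) - 15)² = ((-11 - 1*7) - 15)² = ((-11 - 7) - 15)² = (-18 - 15)² = (-33)² = 1089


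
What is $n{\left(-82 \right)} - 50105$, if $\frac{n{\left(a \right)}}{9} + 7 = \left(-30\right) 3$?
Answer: $-50978$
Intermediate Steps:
$n{\left(a \right)} = -873$ ($n{\left(a \right)} = -63 + 9 \left(\left(-30\right) 3\right) = -63 + 9 \left(-90\right) = -63 - 810 = -873$)
$n{\left(-82 \right)} - 50105 = -873 - 50105 = -50978$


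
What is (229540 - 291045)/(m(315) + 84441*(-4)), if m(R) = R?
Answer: 61505/337449 ≈ 0.18226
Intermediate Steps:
(229540 - 291045)/(m(315) + 84441*(-4)) = (229540 - 291045)/(315 + 84441*(-4)) = -61505/(315 - 337764) = -61505/(-337449) = -61505*(-1/337449) = 61505/337449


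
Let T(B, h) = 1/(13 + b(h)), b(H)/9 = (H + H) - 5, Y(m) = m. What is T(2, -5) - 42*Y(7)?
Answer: -35869/122 ≈ -294.01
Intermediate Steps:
b(H) = -45 + 18*H (b(H) = 9*((H + H) - 5) = 9*(2*H - 5) = 9*(-5 + 2*H) = -45 + 18*H)
T(B, h) = 1/(-32 + 18*h) (T(B, h) = 1/(13 + (-45 + 18*h)) = 1/(-32 + 18*h))
T(2, -5) - 42*Y(7) = 1/(2*(-16 + 9*(-5))) - 42*7 = 1/(2*(-16 - 45)) - 294 = (½)/(-61) - 294 = (½)*(-1/61) - 294 = -1/122 - 294 = -35869/122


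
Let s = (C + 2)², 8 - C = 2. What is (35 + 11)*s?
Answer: 2944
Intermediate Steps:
C = 6 (C = 8 - 1*2 = 8 - 2 = 6)
s = 64 (s = (6 + 2)² = 8² = 64)
(35 + 11)*s = (35 + 11)*64 = 46*64 = 2944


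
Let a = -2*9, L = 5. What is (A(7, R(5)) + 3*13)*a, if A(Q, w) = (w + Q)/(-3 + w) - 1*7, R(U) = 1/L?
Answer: -3708/7 ≈ -529.71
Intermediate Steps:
a = -18
R(U) = ⅕ (R(U) = 1/5 = ⅕)
A(Q, w) = -7 + (Q + w)/(-3 + w) (A(Q, w) = (Q + w)/(-3 + w) - 7 = -7 + (Q + w)/(-3 + w))
(A(7, R(5)) + 3*13)*a = ((21 + 7 - 6*⅕)/(-3 + ⅕) + 3*13)*(-18) = ((21 + 7 - 6/5)/(-14/5) + 39)*(-18) = (-5/14*134/5 + 39)*(-18) = (-67/7 + 39)*(-18) = (206/7)*(-18) = -3708/7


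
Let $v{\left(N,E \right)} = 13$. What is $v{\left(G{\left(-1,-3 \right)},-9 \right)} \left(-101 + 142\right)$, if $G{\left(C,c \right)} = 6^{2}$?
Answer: $533$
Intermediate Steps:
$G{\left(C,c \right)} = 36$
$v{\left(G{\left(-1,-3 \right)},-9 \right)} \left(-101 + 142\right) = 13 \left(-101 + 142\right) = 13 \cdot 41 = 533$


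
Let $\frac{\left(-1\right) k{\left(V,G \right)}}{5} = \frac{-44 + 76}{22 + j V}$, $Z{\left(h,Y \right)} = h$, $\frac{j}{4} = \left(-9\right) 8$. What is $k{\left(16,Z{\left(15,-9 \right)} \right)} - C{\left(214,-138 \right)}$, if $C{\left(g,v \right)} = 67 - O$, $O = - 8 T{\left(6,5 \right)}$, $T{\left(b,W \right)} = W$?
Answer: $- \frac{245271}{2293} \approx -106.97$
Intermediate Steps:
$j = -288$ ($j = 4 \left(\left(-9\right) 8\right) = 4 \left(-72\right) = -288$)
$O = -40$ ($O = \left(-8\right) 5 = -40$)
$k{\left(V,G \right)} = - \frac{160}{22 - 288 V}$ ($k{\left(V,G \right)} = - 5 \frac{-44 + 76}{22 - 288 V} = - 5 \frac{32}{22 - 288 V} = - \frac{160}{22 - 288 V}$)
$C{\left(g,v \right)} = 107$ ($C{\left(g,v \right)} = 67 - -40 = 67 + 40 = 107$)
$k{\left(16,Z{\left(15,-9 \right)} \right)} - C{\left(214,-138 \right)} = \frac{80}{-11 + 144 \cdot 16} - 107 = \frac{80}{-11 + 2304} - 107 = \frac{80}{2293} - 107 = - \frac{245271}{2293}$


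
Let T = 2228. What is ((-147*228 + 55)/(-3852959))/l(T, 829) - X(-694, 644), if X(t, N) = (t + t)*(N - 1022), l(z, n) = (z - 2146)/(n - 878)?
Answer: -165763729863221/315942638 ≈ -5.2466e+5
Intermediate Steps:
l(z, n) = (-2146 + z)/(-878 + n)
X(t, N) = 2*t*(-1022 + N) (X(t, N) = (2*t)*(-1022 + N) = 2*t*(-1022 + N))
((-147*228 + 55)/(-3852959))/l(T, 829) - X(-694, 644) = ((-147*228 + 55)/(-3852959))/(((-2146 + 2228)/(-878 + 829))) - 2*(-694)*(-1022 + 644) = ((-33516 + 55)*(-1/3852959))/((82/(-49))) - 2*(-694)*(-378) = (-33461*(-1/3852959))/((-1/49*82)) - 1*524664 = 33461/(3852959*(-82/49)) - 524664 = (33461/3852959)*(-49/82) - 524664 = -1639589/315942638 - 524664 = -165763729863221/315942638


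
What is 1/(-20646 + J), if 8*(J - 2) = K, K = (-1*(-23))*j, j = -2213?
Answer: -8/216051 ≈ -3.7028e-5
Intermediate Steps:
K = -50899 (K = -1*(-23)*(-2213) = 23*(-2213) = -50899)
J = -50883/8 (J = 2 + (1/8)*(-50899) = 2 - 50899/8 = -50883/8 ≈ -6360.4)
1/(-20646 + J) = 1/(-20646 - 50883/8) = 1/(-216051/8) = -8/216051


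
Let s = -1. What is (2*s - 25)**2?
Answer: 729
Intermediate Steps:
(2*s - 25)**2 = (2*(-1) - 25)**2 = (-2 - 25)**2 = (-27)**2 = 729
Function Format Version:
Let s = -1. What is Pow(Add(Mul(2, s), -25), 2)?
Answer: 729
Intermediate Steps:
Pow(Add(Mul(2, s), -25), 2) = Pow(Add(Mul(2, -1), -25), 2) = Pow(Add(-2, -25), 2) = Pow(-27, 2) = 729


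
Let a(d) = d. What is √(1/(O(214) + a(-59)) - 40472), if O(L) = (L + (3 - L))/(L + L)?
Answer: 2*I*√6450349127761/25249 ≈ 201.18*I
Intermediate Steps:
O(L) = 3/(2*L) (O(L) = 3/((2*L)) = 3*(1/(2*L)) = 3/(2*L))
√(1/(O(214) + a(-59)) - 40472) = √(1/((3/2)/214 - 59) - 40472) = √(1/((3/2)*(1/214) - 59) - 40472) = √(1/(3/428 - 59) - 40472) = √(1/(-25249/428) - 40472) = √(-428/25249 - 40472) = √(-1021877956/25249) = 2*I*√6450349127761/25249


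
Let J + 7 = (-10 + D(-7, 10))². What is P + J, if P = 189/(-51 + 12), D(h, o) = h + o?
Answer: 483/13 ≈ 37.154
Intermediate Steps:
J = 42 (J = -7 + (-10 + (-7 + 10))² = -7 + (-10 + 3)² = -7 + (-7)² = -7 + 49 = 42)
P = -63/13 (P = 189/(-39) = 189*(-1/39) = -63/13 ≈ -4.8462)
P + J = -63/13 + 42 = 483/13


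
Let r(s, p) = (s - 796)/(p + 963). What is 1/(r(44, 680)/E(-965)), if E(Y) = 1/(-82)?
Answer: 1643/61664 ≈ 0.026644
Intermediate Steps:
r(s, p) = (-796 + s)/(963 + p)
E(Y) = -1/82
1/(r(44, 680)/E(-965)) = 1/(((-796 + 44)/(963 + 680))/(-1/82)) = 1/((-752/1643)*(-82)) = 1/(((1/1643)*(-752))*(-82)) = 1/(-752/1643*(-82)) = 1/(61664/1643) = 1643/61664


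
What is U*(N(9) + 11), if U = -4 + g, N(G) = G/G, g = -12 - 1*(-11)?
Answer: -60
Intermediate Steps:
g = -1 (g = -12 + 11 = -1)
N(G) = 1
U = -5 (U = -4 - 1 = -5)
U*(N(9) + 11) = -5*(1 + 11) = -5*12 = -60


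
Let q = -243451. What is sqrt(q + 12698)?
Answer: I*sqrt(230753) ≈ 480.37*I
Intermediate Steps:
sqrt(q + 12698) = sqrt(-243451 + 12698) = sqrt(-230753) = I*sqrt(230753)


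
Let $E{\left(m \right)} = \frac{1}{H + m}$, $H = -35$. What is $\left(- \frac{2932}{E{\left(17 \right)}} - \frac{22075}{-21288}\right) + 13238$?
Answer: $\frac{1405328107}{21288} \approx 66015.0$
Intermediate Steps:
$E{\left(m \right)} = \frac{1}{-35 + m}$
$\left(- \frac{2932}{E{\left(17 \right)}} - \frac{22075}{-21288}\right) + 13238 = \left(- \frac{2932}{\frac{1}{-35 + 17}} - \frac{22075}{-21288}\right) + 13238 = \left(- \frac{2932}{\frac{1}{-18}} - - \frac{22075}{21288}\right) + 13238 = \left(- \frac{2932}{- \frac{1}{18}} + \frac{22075}{21288}\right) + 13238 = \left(\left(-2932\right) \left(-18\right) + \frac{22075}{21288}\right) + 13238 = \left(52776 + \frac{22075}{21288}\right) + 13238 = \frac{1123517563}{21288} + 13238 = \frac{1405328107}{21288}$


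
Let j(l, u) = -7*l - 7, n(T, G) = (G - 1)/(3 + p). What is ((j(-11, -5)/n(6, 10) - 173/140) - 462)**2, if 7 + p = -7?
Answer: 478140441529/1587600 ≈ 3.0117e+5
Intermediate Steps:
p = -14 (p = -7 - 7 = -14)
n(T, G) = 1/11 - G/11 (n(T, G) = (G - 1)/(3 - 14) = (-1 + G)/(-11) = (-1 + G)*(-1/11) = 1/11 - G/11)
j(l, u) = -7 - 7*l
((j(-11, -5)/n(6, 10) - 173/140) - 462)**2 = (((-7 - 7*(-11))/(1/11 - 1/11*10) - 173/140) - 462)**2 = (((-7 + 77)/(1/11 - 10/11) - 173*1/140) - 462)**2 = ((70/(-9/11) - 173/140) - 462)**2 = ((70*(-11/9) - 173/140) - 462)**2 = ((-770/9 - 173/140) - 462)**2 = (-109357/1260 - 462)**2 = (-691477/1260)**2 = 478140441529/1587600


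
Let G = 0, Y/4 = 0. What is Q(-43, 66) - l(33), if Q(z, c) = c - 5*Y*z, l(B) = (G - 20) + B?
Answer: 53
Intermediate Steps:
Y = 0 (Y = 4*0 = 0)
l(B) = -20 + B (l(B) = (0 - 20) + B = -20 + B)
Q(z, c) = c (Q(z, c) = c - 0*z = c - 5*0 = c + 0 = c)
Q(-43, 66) - l(33) = 66 - (-20 + 33) = 66 - 1*13 = 66 - 13 = 53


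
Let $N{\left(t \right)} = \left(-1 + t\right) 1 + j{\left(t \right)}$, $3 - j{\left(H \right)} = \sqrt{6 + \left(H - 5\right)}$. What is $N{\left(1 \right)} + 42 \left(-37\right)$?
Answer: $-1551 - \sqrt{2} \approx -1552.4$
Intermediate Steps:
$j{\left(H \right)} = 3 - \sqrt{1 + H}$ ($j{\left(H \right)} = 3 - \sqrt{6 + \left(H - 5\right)} = 3 - \sqrt{6 + \left(-5 + H\right)} = 3 - \sqrt{1 + H}$)
$N{\left(t \right)} = 2 + t - \sqrt{1 + t}$ ($N{\left(t \right)} = \left(-1 + t\right) 1 - \left(-3 + \sqrt{1 + t}\right) = \left(-1 + t\right) - \left(-3 + \sqrt{1 + t}\right) = 2 + t - \sqrt{1 + t}$)
$N{\left(1 \right)} + 42 \left(-37\right) = \left(2 + 1 - \sqrt{1 + 1}\right) + 42 \left(-37\right) = \left(2 + 1 - \sqrt{2}\right) - 1554 = \left(3 - \sqrt{2}\right) - 1554 = -1551 - \sqrt{2}$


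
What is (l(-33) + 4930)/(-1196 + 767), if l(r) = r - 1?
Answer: -1632/143 ≈ -11.413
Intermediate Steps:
l(r) = -1 + r
(l(-33) + 4930)/(-1196 + 767) = ((-1 - 33) + 4930)/(-1196 + 767) = (-34 + 4930)/(-429) = 4896*(-1/429) = -1632/143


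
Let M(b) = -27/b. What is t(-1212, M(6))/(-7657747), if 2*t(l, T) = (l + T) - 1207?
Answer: 4847/30630988 ≈ 0.00015824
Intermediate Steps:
t(l, T) = -1207/2 + T/2 + l/2 (t(l, T) = ((l + T) - 1207)/2 = ((T + l) - 1207)/2 = (-1207 + T + l)/2 = -1207/2 + T/2 + l/2)
t(-1212, M(6))/(-7657747) = (-1207/2 + (-27/6)/2 + (½)*(-1212))/(-7657747) = (-1207/2 + (-27*⅙)/2 - 606)*(-1/7657747) = (-1207/2 + (½)*(-9/2) - 606)*(-1/7657747) = (-1207/2 - 9/4 - 606)*(-1/7657747) = -4847/4*(-1/7657747) = 4847/30630988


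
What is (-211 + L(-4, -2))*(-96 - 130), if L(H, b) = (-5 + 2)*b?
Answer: 46330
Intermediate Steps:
L(H, b) = -3*b
(-211 + L(-4, -2))*(-96 - 130) = (-211 - 3*(-2))*(-96 - 130) = (-211 + 6)*(-226) = -205*(-226) = 46330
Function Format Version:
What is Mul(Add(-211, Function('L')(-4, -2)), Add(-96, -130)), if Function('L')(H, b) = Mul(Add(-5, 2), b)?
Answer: 46330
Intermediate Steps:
Function('L')(H, b) = Mul(-3, b)
Mul(Add(-211, Function('L')(-4, -2)), Add(-96, -130)) = Mul(Add(-211, Mul(-3, -2)), Add(-96, -130)) = Mul(Add(-211, 6), -226) = Mul(-205, -226) = 46330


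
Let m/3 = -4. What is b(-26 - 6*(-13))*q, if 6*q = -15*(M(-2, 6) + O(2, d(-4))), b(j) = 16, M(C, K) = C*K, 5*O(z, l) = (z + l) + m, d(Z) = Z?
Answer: 592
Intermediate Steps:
m = -12 (m = 3*(-4) = -12)
O(z, l) = -12/5 + l/5 + z/5 (O(z, l) = ((z + l) - 12)/5 = ((l + z) - 12)/5 = (-12 + l + z)/5 = -12/5 + l/5 + z/5)
q = 37 (q = (-15*(-2*6 + (-12/5 + (⅕)*(-4) + (⅕)*2)))/6 = (-15*(-12 + (-12/5 - ⅘ + ⅖)))/6 = (-15*(-12 - 14/5))/6 = (-15*(-74/5))/6 = (⅙)*222 = 37)
b(-26 - 6*(-13))*q = 16*37 = 592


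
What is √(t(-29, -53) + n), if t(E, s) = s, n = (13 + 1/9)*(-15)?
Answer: I*√2247/3 ≈ 15.801*I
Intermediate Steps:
n = -590/3 (n = (13 + ⅑)*(-15) = (118/9)*(-15) = -590/3 ≈ -196.67)
√(t(-29, -53) + n) = √(-53 - 590/3) = √(-749/3) = I*√2247/3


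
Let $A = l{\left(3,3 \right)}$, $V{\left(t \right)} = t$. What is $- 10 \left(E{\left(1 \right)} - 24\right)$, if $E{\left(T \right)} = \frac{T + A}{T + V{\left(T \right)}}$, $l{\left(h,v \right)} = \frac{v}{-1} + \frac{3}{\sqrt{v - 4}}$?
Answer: $250 + 15 i \approx 250.0 + 15.0 i$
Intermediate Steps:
$l{\left(h,v \right)} = - v + \frac{3}{\sqrt{-4 + v}}$ ($l{\left(h,v \right)} = v \left(-1\right) + \frac{3}{\sqrt{-4 + v}} = - v + \frac{3}{\sqrt{-4 + v}}$)
$A = -3 - 3 i$ ($A = \left(-1\right) 3 + \frac{3}{\sqrt{-4 + 3}} = -3 + \frac{3}{i} = -3 + 3 \left(- i\right) = -3 - 3 i \approx -3.0 - 3.0 i$)
$E{\left(T \right)} = \frac{-3 + T - 3 i}{2 T}$ ($E{\left(T \right)} = \frac{T - \left(3 + 3 i\right)}{T + T} = \frac{-3 + T - 3 i}{2 T}$)
$- 10 \left(E{\left(1 \right)} - 24\right) = - 10 \left(\frac{-3 + 1 - 3 i}{2 \cdot 1} - 24\right) = - 10 \left(\frac{1}{2} \cdot 1 \left(-2 - 3 i\right) - 24\right) = - 10 \left(\left(-1 - \frac{3 i}{2}\right) - 24\right) = - 10 \left(-25 - \frac{3 i}{2}\right) = 250 + 15 i$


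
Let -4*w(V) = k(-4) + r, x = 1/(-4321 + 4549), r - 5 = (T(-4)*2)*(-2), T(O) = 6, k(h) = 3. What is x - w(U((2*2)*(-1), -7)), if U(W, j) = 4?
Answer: -911/228 ≈ -3.9956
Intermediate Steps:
r = -19 (r = 5 + (6*2)*(-2) = 5 + 12*(-2) = 5 - 24 = -19)
x = 1/228 ≈ 0.0043860
w(V) = 4 (w(V) = -(3 - 19)/4 = -¼*(-16) = 4)
x - w(U((2*2)*(-1), -7)) = 1/228 - 1*4 = 1/228 - 4 = -911/228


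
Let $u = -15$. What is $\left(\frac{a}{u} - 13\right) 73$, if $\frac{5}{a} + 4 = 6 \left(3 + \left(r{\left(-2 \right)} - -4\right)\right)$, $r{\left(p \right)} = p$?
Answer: $- \frac{74095}{78} \approx -949.94$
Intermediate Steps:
$a = \frac{5}{26}$ ($a = \frac{5}{-4 + 6 \left(3 - -2\right)} = \frac{5}{-4 + 6 \left(3 + \left(-2 + 4\right)\right)} = \frac{5}{-4 + 6 \left(3 + 2\right)} = \frac{5}{-4 + 6 \cdot 5} = \frac{5}{-4 + 30} = \frac{5}{26} \approx 0.19231$)
$\left(\frac{a}{u} - 13\right) 73 = \left(\frac{5}{26 \left(-15\right)} - 13\right) 73 = \left(\frac{5}{26} \left(- \frac{1}{15}\right) - 13\right) 73 = \left(- \frac{1}{78} - 13\right) 73 = \left(- \frac{1015}{78}\right) 73 = - \frac{74095}{78}$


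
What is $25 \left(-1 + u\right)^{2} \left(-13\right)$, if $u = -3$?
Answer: $-5200$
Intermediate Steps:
$25 \left(-1 + u\right)^{2} \left(-13\right) = 25 \left(-1 - 3\right)^{2} \left(-13\right) = 25 \left(-4\right)^{2} \left(-13\right) = 25 \cdot 16 \left(-13\right) = 400 \left(-13\right) = -5200$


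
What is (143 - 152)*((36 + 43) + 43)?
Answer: -1098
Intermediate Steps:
(143 - 152)*((36 + 43) + 43) = -9*(79 + 43) = -9*122 = -1098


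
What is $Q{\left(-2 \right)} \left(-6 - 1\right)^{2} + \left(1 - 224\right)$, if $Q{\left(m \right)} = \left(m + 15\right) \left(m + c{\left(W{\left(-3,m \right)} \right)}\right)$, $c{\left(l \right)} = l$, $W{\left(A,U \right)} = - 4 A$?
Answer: $6147$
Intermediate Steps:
$Q{\left(m \right)} = \left(12 + m\right) \left(15 + m\right)$ ($Q{\left(m \right)} = \left(m + 15\right) \left(m - -12\right) = \left(15 + m\right) \left(m + 12\right) = \left(15 + m\right) \left(12 + m\right) = \left(12 + m\right) \left(15 + m\right)$)
$Q{\left(-2 \right)} \left(-6 - 1\right)^{2} + \left(1 - 224\right) = \left(180 + \left(-2\right)^{2} + 27 \left(-2\right)\right) \left(-6 - 1\right)^{2} + \left(1 - 224\right) = \left(180 + 4 - 54\right) \left(-7\right)^{2} + \left(1 - 224\right) = 130 \cdot 49 - 223 = 6370 - 223 = 6147$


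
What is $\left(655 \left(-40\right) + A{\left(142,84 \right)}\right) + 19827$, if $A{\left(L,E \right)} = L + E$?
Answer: $-6147$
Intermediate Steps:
$A{\left(L,E \right)} = E + L$
$\left(655 \left(-40\right) + A{\left(142,84 \right)}\right) + 19827 = \left(655 \left(-40\right) + \left(84 + 142\right)\right) + 19827 = \left(-26200 + 226\right) + 19827 = -25974 + 19827 = -6147$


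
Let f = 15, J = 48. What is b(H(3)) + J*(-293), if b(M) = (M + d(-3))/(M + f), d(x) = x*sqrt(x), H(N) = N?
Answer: -84383/6 - I*sqrt(3)/6 ≈ -14064.0 - 0.28868*I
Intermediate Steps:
d(x) = x**(3/2)
b(M) = (M - 3*I*sqrt(3))/(15 + M) (b(M) = (M + (-3)**(3/2))/(M + 15) = (M - 3*I*sqrt(3))/(15 + M))
b(H(3)) + J*(-293) = (3 - 3*I*sqrt(3))/(15 + 3) + 48*(-293) = (3 - 3*I*sqrt(3))/18 - 14064 = (1/6 - I*sqrt(3)/6) - 14064 = -84383/6 - I*sqrt(3)/6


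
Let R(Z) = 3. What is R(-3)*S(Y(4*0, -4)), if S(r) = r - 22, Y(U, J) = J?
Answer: -78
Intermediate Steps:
S(r) = -22 + r
R(-3)*S(Y(4*0, -4)) = 3*(-22 - 4) = 3*(-26) = -78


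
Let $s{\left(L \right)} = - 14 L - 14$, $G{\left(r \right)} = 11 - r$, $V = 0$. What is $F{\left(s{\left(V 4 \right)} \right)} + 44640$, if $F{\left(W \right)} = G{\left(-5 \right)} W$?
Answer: $44416$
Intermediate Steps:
$s{\left(L \right)} = -14 - 14 L$
$F{\left(W \right)} = 16 W$ ($F{\left(W \right)} = \left(11 - -5\right) W = \left(11 + 5\right) W = 16 W$)
$F{\left(s{\left(V 4 \right)} \right)} + 44640 = 16 \left(-14 - 14 \cdot 0 \cdot 4\right) + 44640 = 16 \left(-14 - 0\right) + 44640 = 16 \left(-14 + 0\right) + 44640 = 16 \left(-14\right) + 44640 = -224 + 44640 = 44416$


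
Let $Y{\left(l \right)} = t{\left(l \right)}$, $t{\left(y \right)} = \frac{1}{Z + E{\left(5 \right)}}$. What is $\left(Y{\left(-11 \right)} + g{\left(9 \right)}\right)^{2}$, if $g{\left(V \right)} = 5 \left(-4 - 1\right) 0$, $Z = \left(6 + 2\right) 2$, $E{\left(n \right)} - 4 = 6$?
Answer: $\frac{1}{676} \approx 0.0014793$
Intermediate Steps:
$E{\left(n \right)} = 10$ ($E{\left(n \right)} = 4 + 6 = 10$)
$Z = 16$ ($Z = 8 \cdot 2 = 16$)
$t{\left(y \right)} = \frac{1}{26}$ ($t{\left(y \right)} = \frac{1}{16 + 10} = \frac{1}{26}$)
$g{\left(V \right)} = 0$ ($g{\left(V \right)} = 5 \left(-4 - 1\right) 0 = 5 \left(-5\right) 0 = \left(-25\right) 0 = 0$)
$Y{\left(l \right)} = \frac{1}{26}$
$\left(Y{\left(-11 \right)} + g{\left(9 \right)}\right)^{2} = \left(\frac{1}{26} + 0\right)^{2} = \left(\frac{1}{26}\right)^{2} = \frac{1}{676}$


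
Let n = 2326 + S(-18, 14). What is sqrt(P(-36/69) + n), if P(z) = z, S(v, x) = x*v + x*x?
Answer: sqrt(1200554)/23 ≈ 47.639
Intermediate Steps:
S(v, x) = x**2 + v*x (S(v, x) = v*x + x**2 = x**2 + v*x)
n = 2270 (n = 2326 + 14*(-18 + 14) = 2326 + 14*(-4) = 2326 - 56 = 2270)
sqrt(P(-36/69) + n) = sqrt(-36/69 + 2270) = sqrt(-36*1/69 + 2270) = sqrt(-12/23 + 2270) = sqrt(52198/23) = sqrt(1200554)/23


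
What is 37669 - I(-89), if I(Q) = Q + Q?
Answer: 37847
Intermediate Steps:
I(Q) = 2*Q
37669 - I(-89) = 37669 - 2*(-89) = 37669 - 1*(-178) = 37669 + 178 = 37847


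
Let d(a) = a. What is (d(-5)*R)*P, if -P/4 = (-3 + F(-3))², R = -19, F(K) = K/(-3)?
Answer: -1520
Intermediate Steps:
F(K) = -K/3 (F(K) = K*(-⅓) = -K/3)
P = -16 (P = -4*(-3 - ⅓*(-3))² = -4*(-3 + 1)² = -4*(-2)² = -4*4 = -16)
(d(-5)*R)*P = -5*(-19)*(-16) = 95*(-16) = -1520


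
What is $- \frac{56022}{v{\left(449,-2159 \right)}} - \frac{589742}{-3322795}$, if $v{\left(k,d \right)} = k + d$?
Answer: $\frac{6238602677}{189399315} \approx 32.939$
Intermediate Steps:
$v{\left(k,d \right)} = d + k$
$- \frac{56022}{v{\left(449,-2159 \right)}} - \frac{589742}{-3322795} = - \frac{56022}{-2159 + 449} - \frac{589742}{-3322795} = - \frac{56022}{-1710} - - \frac{589742}{3322795} = \left(-56022\right) \left(- \frac{1}{1710}\right) + \frac{589742}{3322795} = \frac{9337}{285} + \frac{589742}{3322795} = \frac{6238602677}{189399315}$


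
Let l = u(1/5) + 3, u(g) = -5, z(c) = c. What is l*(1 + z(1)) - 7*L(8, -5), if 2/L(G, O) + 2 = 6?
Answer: -15/2 ≈ -7.5000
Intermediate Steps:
L(G, O) = 1/2 (L(G, O) = 2/(-2 + 6) = 2/4 = 2*(1/4) = 1/2)
l = -2 (l = -5 + 3 = -2)
l*(1 + z(1)) - 7*L(8, -5) = -2*(1 + 1) - 7*1/2 = -2*2 - 7/2 = -4 - 7/2 = -15/2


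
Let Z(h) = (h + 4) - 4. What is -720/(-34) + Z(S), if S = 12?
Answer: 564/17 ≈ 33.176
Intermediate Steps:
Z(h) = h (Z(h) = (4 + h) - 4 = h)
-720/(-34) + Z(S) = -720/(-34) + 12 = -720*(-1)/34 + 12 = -60*(-6/17) + 12 = 360/17 + 12 = 564/17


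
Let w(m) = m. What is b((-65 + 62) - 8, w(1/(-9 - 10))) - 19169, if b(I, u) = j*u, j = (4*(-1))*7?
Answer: -364183/19 ≈ -19168.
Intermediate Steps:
j = -28 (j = -4*7 = -28)
b(I, u) = -28*u
b((-65 + 62) - 8, w(1/(-9 - 10))) - 19169 = -28/(-9 - 10) - 19169 = -28/(-19) - 19169 = -28*(-1/19) - 19169 = 28/19 - 19169 = -364183/19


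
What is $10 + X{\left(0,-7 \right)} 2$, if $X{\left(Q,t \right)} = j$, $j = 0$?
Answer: $10$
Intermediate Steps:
$X{\left(Q,t \right)} = 0$
$10 + X{\left(0,-7 \right)} 2 = 10 + 0 \cdot 2 = 10 + 0 = 10$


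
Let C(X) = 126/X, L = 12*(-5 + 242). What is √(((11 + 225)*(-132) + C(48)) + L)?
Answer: I*√452886/4 ≈ 168.24*I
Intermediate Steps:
L = 2844 (L = 12*237 = 2844)
√(((11 + 225)*(-132) + C(48)) + L) = √(((11 + 225)*(-132) + 126/48) + 2844) = √((236*(-132) + 126*(1/48)) + 2844) = √((-31152 + 21/8) + 2844) = √(-249195/8 + 2844) = √(-226443/8) = I*√452886/4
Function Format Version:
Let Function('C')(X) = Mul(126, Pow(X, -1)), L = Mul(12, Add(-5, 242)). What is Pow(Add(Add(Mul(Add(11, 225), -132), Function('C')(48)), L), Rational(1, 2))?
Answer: Mul(Rational(1, 4), I, Pow(452886, Rational(1, 2))) ≈ Mul(168.24, I)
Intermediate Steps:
L = 2844 (L = Mul(12, 237) = 2844)
Pow(Add(Add(Mul(Add(11, 225), -132), Function('C')(48)), L), Rational(1, 2)) = Pow(Add(Add(Mul(Add(11, 225), -132), Mul(126, Pow(48, -1))), 2844), Rational(1, 2)) = Pow(Add(Add(Mul(236, -132), Mul(126, Rational(1, 48))), 2844), Rational(1, 2)) = Pow(Add(Add(-31152, Rational(21, 8)), 2844), Rational(1, 2)) = Pow(Add(Rational(-249195, 8), 2844), Rational(1, 2)) = Pow(Rational(-226443, 8), Rational(1, 2)) = Mul(Rational(1, 4), I, Pow(452886, Rational(1, 2)))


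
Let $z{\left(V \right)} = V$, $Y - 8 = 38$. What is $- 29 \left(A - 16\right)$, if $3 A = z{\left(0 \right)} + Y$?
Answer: $\frac{58}{3} \approx 19.333$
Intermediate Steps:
$Y = 46$ ($Y = 8 + 38 = 46$)
$A = \frac{46}{3}$ ($A = \frac{0 + 46}{3} = \frac{1}{3} \cdot 46 = \frac{46}{3} \approx 15.333$)
$- 29 \left(A - 16\right) = - 29 \left(\frac{46}{3} - 16\right) = \left(-29\right) \left(- \frac{2}{3}\right) = \frac{58}{3}$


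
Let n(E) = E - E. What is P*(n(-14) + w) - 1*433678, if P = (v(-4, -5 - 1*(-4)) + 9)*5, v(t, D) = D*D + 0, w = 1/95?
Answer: -8239872/19 ≈ -4.3368e+5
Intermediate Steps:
w = 1/95 ≈ 0.010526
v(t, D) = D**2 (v(t, D) = D**2 + 0 = D**2)
n(E) = 0
P = 50 (P = ((-5 - 1*(-4))**2 + 9)*5 = ((-5 + 4)**2 + 9)*5 = ((-1)**2 + 9)*5 = (1 + 9)*5 = 10*5 = 50)
P*(n(-14) + w) - 1*433678 = 50*(0 + 1/95) - 1*433678 = 50*(1/95) - 433678 = 10/19 - 433678 = -8239872/19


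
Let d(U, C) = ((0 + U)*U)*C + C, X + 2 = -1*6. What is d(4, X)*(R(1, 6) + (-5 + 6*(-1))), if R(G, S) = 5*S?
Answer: -2584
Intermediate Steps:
X = -8 (X = -2 - 1*6 = -2 - 6 = -8)
d(U, C) = C + C*U**2 (d(U, C) = (U*U)*C + C = U**2*C + C = C*U**2 + C = C + C*U**2)
d(4, X)*(R(1, 6) + (-5 + 6*(-1))) = (-8*(1 + 4**2))*(5*6 + (-5 + 6*(-1))) = (-8*(1 + 16))*(30 + (-5 - 6)) = (-8*17)*(30 - 11) = -136*19 = -2584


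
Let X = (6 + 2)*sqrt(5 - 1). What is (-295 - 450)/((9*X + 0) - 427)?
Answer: 745/283 ≈ 2.6325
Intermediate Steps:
X = 16 (X = 8*sqrt(4) = 8*2 = 16)
(-295 - 450)/((9*X + 0) - 427) = (-295 - 450)/((9*16 + 0) - 427) = -745/((144 + 0) - 427) = -745/(144 - 427) = -745/(-283) = -745*(-1/283) = 745/283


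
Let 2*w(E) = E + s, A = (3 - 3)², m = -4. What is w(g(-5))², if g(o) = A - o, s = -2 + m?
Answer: ¼ ≈ 0.25000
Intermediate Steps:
A = 0 (A = 0² = 0)
s = -6 (s = -2 - 4 = -6)
g(o) = -o (g(o) = 0 - o = -o)
w(E) = -3 + E/2 (w(E) = (E - 6)/2 = (-6 + E)/2 = -3 + E/2)
w(g(-5))² = (-3 + (-1*(-5))/2)² = (-3 + (½)*5)² = (-3 + 5/2)² = (-½)² = ¼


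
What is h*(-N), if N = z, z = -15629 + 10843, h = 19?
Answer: 90934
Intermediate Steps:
z = -4786
N = -4786
h*(-N) = 19*(-1*(-4786)) = 19*4786 = 90934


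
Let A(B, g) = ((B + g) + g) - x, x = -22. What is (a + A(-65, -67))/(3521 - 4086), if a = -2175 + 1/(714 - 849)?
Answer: 317521/76275 ≈ 4.1628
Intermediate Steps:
A(B, g) = 22 + B + 2*g (A(B, g) = ((B + g) + g) - 1*(-22) = (B + 2*g) + 22 = 22 + B + 2*g)
a = -293626/135 (a = -2175 + 1/(-135) = -2175 - 1/135 = -293626/135 ≈ -2175.0)
(a + A(-65, -67))/(3521 - 4086) = (-293626/135 + (22 - 65 + 2*(-67)))/(3521 - 4086) = (-293626/135 + (22 - 65 - 134))/(-565) = (-293626/135 - 177)*(-1/565) = -317521/135*(-1/565) = 317521/76275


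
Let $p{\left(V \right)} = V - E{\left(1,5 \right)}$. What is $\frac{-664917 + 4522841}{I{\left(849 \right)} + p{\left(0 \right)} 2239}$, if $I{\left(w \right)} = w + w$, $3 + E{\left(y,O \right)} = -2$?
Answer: $\frac{3857924}{12893} \approx 299.23$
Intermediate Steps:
$E{\left(y,O \right)} = -5$ ($E{\left(y,O \right)} = -3 - 2 = -5$)
$p{\left(V \right)} = 5 + V$ ($p{\left(V \right)} = V - -5 = V + 5 = 5 + V$)
$I{\left(w \right)} = 2 w$
$\frac{-664917 + 4522841}{I{\left(849 \right)} + p{\left(0 \right)} 2239} = \frac{-664917 + 4522841}{2 \cdot 849 + \left(5 + 0\right) 2239} = \frac{3857924}{1698 + 5 \cdot 2239} = \frac{3857924}{1698 + 11195} = \frac{3857924}{12893}$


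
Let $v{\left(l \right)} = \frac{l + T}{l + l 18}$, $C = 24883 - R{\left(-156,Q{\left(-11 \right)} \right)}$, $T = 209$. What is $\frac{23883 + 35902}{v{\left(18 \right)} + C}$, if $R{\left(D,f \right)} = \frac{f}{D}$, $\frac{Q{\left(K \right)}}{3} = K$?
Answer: $\frac{531608220}{221263657} \approx 2.4026$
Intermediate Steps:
$Q{\left(K \right)} = 3 K$
$C = \frac{1293905}{52}$ ($C = 24883 - \frac{3 \left(-11\right)}{-156} = 24883 - \left(-33\right) \left(- \frac{1}{156}\right) = 24883 - \frac{11}{52} = \frac{1293905}{52} \approx 24883.0$)
$v{\left(l \right)} = \frac{209 + l}{19 l}$ ($v{\left(l \right)} = \frac{l + 209}{l + l 18} = \frac{209 + l}{l + 18 l} = \frac{209 + l}{19 l}$)
$\frac{23883 + 35902}{v{\left(18 \right)} + C} = \frac{23883 + 35902}{\frac{209 + 18}{19 \cdot 18} + \frac{1293905}{52}} = \frac{59785}{\frac{1}{19} \cdot \frac{1}{18} \cdot 227 + \frac{1293905}{52}} = \frac{59785}{\frac{227}{342} + \frac{1293905}{52}} = \frac{59785}{\frac{221263657}{8892}} = 59785 \cdot \frac{8892}{221263657} = \frac{531608220}{221263657}$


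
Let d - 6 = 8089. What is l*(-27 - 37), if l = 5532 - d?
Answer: 164032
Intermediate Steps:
d = 8095 (d = 6 + 8089 = 8095)
l = -2563 (l = 5532 - 1*8095 = 5532 - 8095 = -2563)
l*(-27 - 37) = -2563*(-27 - 37) = -2563*(-64) = 164032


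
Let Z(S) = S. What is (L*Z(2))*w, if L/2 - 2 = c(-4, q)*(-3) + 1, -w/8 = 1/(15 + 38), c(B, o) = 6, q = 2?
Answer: 480/53 ≈ 9.0566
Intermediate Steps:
w = -8/53 (w = -8/(15 + 38) = -8/53 ≈ -0.15094)
L = -30 (L = 4 + 2*(6*(-3) + 1) = 4 + 2*(-18 + 1) = 4 + 2*(-17) = 4 - 34 = -30)
(L*Z(2))*w = -30*2*(-8/53) = -60*(-8/53) = 480/53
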